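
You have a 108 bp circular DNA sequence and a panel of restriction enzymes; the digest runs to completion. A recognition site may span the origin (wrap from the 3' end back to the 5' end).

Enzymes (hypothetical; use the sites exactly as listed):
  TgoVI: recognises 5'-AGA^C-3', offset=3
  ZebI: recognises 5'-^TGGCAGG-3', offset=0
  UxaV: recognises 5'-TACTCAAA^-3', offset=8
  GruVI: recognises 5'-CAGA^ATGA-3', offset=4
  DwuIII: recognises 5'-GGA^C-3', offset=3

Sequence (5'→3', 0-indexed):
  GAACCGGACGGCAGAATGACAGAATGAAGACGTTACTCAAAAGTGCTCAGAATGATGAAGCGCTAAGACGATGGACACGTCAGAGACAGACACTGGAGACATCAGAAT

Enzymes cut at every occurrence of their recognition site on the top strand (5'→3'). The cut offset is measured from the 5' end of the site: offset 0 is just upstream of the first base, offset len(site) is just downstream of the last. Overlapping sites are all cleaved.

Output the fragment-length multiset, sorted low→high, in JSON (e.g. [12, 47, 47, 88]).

[4,7,7,7,7,8,9,10,10,11,11,17]

Site scan:
  TgoVI AGAC/3: at [27, 65, 83, 87, 96] ⇒ [30, 68, 86, 90, 99]
  ZebI (TGGCAGG, off=0): no sites
  UxaV TACTCAAA/8: at [33] ⇒ [41]
  GruVI CAGAATGA/4: at [11, 19, 47, 102] ⇒ [15, 23, 51, 106]
  DwuIII GGAC/3: at [5, 72] ⇒ [8, 75]

Pooled cuts: [8, 15, 23, 30, 41, 51, 68, 75, 86, 90, 99, 106]

Fragment lengths:
  8→15: 7 bp
  15→23: 8 bp
  23→30: 7 bp
  30→41: 11 bp
  41→51: 10 bp
  51→68: 17 bp
  68→75: 7 bp
  75→86: 11 bp
  86→90: 4 bp
  90→99: 9 bp
  99→106: 7 bp
  106→8 (wrap): 108-106+8 = 10 bp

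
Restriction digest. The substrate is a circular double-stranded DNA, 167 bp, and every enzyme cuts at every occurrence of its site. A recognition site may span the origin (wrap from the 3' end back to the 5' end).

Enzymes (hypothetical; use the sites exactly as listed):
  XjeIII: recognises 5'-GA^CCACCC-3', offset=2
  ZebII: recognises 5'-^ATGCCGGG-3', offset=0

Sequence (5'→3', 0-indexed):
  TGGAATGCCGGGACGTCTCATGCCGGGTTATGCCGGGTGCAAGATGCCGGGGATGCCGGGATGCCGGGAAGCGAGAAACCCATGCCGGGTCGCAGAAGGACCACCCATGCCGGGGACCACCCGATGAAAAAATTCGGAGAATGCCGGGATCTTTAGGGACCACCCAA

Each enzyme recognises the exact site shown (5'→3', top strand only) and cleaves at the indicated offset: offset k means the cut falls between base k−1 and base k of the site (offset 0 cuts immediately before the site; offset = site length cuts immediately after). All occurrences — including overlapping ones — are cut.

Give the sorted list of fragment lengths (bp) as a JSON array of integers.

Per-enzyme occurrences:
  XjeIII GACCACCC/2: at [98, 114, 157] ⇒ [100, 116, 159]
  ZebII ATGCCGGG/0: at [4, 19, 29, 43, 52, 60, 81, 106, 140] ⇒ [4, 19, 29, 43, 52, 60, 81, 106, 140]

Pooled cuts: [4, 19, 29, 43, 52, 60, 81, 100, 106, 116, 140, 159]

Fragments:
  4→19: 15 bp
  19→29: 10 bp
  29→43: 14 bp
  43→52: 9 bp
  52→60: 8 bp
  60→81: 21 bp
  81→100: 19 bp
  100→106: 6 bp
  106→116: 10 bp
  116→140: 24 bp
  140→159: 19 bp
  159→4 (wrap): 167-159+4 = 12 bp

[6,8,9,10,10,12,14,15,19,19,21,24]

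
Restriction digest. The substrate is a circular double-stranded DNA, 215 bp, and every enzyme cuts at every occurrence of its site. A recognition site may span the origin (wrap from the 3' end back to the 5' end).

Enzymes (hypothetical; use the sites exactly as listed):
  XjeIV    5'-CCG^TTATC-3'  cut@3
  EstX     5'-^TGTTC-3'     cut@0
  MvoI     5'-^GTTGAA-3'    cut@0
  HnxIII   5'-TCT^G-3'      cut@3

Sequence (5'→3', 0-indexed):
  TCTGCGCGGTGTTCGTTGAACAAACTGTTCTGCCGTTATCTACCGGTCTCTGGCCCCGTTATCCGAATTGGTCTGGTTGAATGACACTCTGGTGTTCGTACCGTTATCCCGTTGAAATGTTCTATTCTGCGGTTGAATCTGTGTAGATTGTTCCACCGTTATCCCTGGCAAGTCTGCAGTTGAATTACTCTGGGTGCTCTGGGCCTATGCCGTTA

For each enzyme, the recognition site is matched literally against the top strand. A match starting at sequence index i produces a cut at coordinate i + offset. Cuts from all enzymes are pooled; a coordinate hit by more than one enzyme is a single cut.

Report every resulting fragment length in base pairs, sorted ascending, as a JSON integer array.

Site scan:
  XjeIV CCGTTATC/3: at [32, 55, 100, 155, 209] ⇒ [35, 58, 103, 158, 212]
  EstX TGTTC/0: at [9, 25, 92, 117, 148] ⇒ [9, 25, 92, 117, 148]
  MvoI GTTGAA/0: at [14, 75, 110, 131, 178] ⇒ [14, 75, 110, 131, 178]
  HnxIII TCTG/3: at [0, 28, 48, 71, 87, 125, 137, 172, 188, 197] ⇒ [3, 31, 51, 74, 90, 128, 140, 175, 191, 200]

All cut coordinates (distinct, sorted): [3, 9, 14, 25, 31, 35, 51, 58, 74, 75, 90, 92, 103, 110, 117, 128, 131, 140, 148, 158, 175, 178, 191, 200, 212]

Fragments:
  3→9: 6 bp
  9→14: 5 bp
  14→25: 11 bp
  25→31: 6 bp
  31→35: 4 bp
  35→51: 16 bp
  51→58: 7 bp
  58→74: 16 bp
  74→75: 1 bp
  75→90: 15 bp
  90→92: 2 bp
  92→103: 11 bp
  103→110: 7 bp
  110→117: 7 bp
  117→128: 11 bp
  128→131: 3 bp
  131→140: 9 bp
  140→148: 8 bp
  148→158: 10 bp
  158→175: 17 bp
  175→178: 3 bp
  178→191: 13 bp
  191→200: 9 bp
  200→212: 12 bp
  212→3 (wrap): 215-212+3 = 6 bp

[1,2,3,3,4,5,6,6,6,7,7,7,8,9,9,10,11,11,11,12,13,15,16,16,17]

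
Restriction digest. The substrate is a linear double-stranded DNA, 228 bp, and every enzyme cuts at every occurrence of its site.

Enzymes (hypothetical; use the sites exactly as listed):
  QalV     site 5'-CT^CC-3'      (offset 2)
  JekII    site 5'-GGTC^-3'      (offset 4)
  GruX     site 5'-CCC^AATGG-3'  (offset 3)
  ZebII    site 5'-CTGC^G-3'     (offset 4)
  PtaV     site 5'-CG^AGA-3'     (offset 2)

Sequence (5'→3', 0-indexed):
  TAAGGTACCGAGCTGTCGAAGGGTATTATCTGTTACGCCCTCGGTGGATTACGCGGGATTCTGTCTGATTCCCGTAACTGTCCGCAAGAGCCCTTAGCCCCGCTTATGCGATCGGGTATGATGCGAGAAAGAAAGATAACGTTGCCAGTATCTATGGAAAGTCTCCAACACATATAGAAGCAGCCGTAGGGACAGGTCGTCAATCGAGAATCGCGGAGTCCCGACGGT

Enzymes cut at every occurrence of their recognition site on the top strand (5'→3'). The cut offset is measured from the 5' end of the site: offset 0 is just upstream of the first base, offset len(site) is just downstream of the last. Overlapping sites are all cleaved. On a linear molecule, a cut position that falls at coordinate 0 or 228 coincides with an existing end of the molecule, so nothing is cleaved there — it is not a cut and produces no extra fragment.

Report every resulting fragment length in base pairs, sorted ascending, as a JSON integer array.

[8,22,34,39,125]

Scan for sites:
  QalV (CTCC, off=2): starts [162] → cuts [164]
  JekII (GGTC, off=4): starts [194] → cuts [198]
  GruX (CCCAATGG, off=3): no sites
  ZebII (CTGCG, off=4): no sites
  PtaV (CGAGA, off=2): starts [123, 204] → cuts [125, 206]

All cut coordinates (distinct, sorted): [125, 164, 198, 206]

Fragments:
  [0,125): 125 bp
  [125,164): 39 bp
  [164,198): 34 bp
  [198,206): 8 bp
  [206,228): 22 bp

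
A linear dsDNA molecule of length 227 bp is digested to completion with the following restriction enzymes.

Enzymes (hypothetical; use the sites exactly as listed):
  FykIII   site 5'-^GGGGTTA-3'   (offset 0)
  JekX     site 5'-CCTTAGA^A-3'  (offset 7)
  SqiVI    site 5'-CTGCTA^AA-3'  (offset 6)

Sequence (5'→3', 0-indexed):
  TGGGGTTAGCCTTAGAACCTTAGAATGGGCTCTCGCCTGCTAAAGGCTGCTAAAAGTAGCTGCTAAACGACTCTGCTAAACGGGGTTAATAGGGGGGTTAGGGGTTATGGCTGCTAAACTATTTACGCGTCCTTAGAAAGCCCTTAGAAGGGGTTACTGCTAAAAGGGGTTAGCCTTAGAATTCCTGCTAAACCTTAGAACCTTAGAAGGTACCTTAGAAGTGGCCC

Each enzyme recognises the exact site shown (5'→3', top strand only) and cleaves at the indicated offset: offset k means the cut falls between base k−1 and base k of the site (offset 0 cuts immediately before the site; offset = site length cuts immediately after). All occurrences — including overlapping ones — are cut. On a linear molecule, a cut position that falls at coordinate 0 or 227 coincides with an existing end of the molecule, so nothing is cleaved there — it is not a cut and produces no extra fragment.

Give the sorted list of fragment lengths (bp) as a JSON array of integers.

[1,1,3,3,7,8,8,8,9,10,10,11,12,12,13,13,13,15,15,16,18,21]

Scan for sites:
  FykIII GGGGTTA/0: at [1, 81, 93, 100, 149, 165] ⇒ [1, 81, 93, 100, 149, 165]
  JekX CCTTAGAA/7: at [9, 17, 130, 141, 173, 192, 200, 212] ⇒ [16, 24, 137, 148, 180, 199, 207, 219]
  SqiVI CTGCTAAA/6: at [36, 46, 59, 72, 110, 156, 184] ⇒ [42, 52, 65, 78, 116, 162, 190]

All cut coordinates (distinct, sorted): [1, 16, 24, 42, 52, 65, 78, 81, 93, 100, 116, 137, 148, 149, 162, 165, 180, 190, 199, 207, 219]

Fragment lengths:
  [0,1): 1 bp
  [1,16): 15 bp
  [16,24): 8 bp
  [24,42): 18 bp
  [42,52): 10 bp
  [52,65): 13 bp
  [65,78): 13 bp
  [78,81): 3 bp
  [81,93): 12 bp
  [93,100): 7 bp
  [100,116): 16 bp
  [116,137): 21 bp
  [137,148): 11 bp
  [148,149): 1 bp
  [149,162): 13 bp
  [162,165): 3 bp
  [165,180): 15 bp
  [180,190): 10 bp
  [190,199): 9 bp
  [199,207): 8 bp
  [207,219): 12 bp
  [219,227): 8 bp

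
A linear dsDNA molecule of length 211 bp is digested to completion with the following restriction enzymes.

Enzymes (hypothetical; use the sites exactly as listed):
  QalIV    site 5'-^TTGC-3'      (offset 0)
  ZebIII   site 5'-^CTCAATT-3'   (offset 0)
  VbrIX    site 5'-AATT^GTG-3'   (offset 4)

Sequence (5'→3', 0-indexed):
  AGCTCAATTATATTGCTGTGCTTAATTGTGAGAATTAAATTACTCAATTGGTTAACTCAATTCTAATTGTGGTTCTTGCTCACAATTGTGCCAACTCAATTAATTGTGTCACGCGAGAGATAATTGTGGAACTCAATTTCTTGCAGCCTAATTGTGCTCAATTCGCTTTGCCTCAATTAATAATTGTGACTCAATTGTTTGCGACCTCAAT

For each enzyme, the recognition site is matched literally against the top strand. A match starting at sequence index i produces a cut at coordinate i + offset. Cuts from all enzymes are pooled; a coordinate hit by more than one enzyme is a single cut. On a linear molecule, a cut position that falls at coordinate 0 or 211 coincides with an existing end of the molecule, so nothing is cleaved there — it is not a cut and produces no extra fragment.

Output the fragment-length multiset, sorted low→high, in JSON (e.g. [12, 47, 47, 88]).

Site scan:
  QalIV TTGC/0: at [12, 75, 140, 167, 198] ⇒ [12, 75, 140, 167, 198]
  ZebIII CTCAATT/0: at [2, 42, 55, 94, 131, 156, 171, 189] ⇒ [2, 42, 55, 94, 131, 156, 171, 189]
  VbrIX AATTGTG/4: at [23, 64, 83, 101, 121, 149, 181] ⇒ [27, 68, 87, 105, 125, 153, 185]

All cut coordinates (distinct, sorted): [2, 12, 27, 42, 55, 68, 75, 87, 94, 105, 125, 131, 140, 153, 156, 167, 171, 185, 189, 198]

Fragments:
  [0,2): 2 bp
  [2,12): 10 bp
  [12,27): 15 bp
  [27,42): 15 bp
  [42,55): 13 bp
  [55,68): 13 bp
  [68,75): 7 bp
  [75,87): 12 bp
  [87,94): 7 bp
  [94,105): 11 bp
  [105,125): 20 bp
  [125,131): 6 bp
  [131,140): 9 bp
  [140,153): 13 bp
  [153,156): 3 bp
  [156,167): 11 bp
  [167,171): 4 bp
  [171,185): 14 bp
  [185,189): 4 bp
  [189,198): 9 bp
  [198,211): 13 bp

[2,3,4,4,6,7,7,9,9,10,11,11,12,13,13,13,13,14,15,15,20]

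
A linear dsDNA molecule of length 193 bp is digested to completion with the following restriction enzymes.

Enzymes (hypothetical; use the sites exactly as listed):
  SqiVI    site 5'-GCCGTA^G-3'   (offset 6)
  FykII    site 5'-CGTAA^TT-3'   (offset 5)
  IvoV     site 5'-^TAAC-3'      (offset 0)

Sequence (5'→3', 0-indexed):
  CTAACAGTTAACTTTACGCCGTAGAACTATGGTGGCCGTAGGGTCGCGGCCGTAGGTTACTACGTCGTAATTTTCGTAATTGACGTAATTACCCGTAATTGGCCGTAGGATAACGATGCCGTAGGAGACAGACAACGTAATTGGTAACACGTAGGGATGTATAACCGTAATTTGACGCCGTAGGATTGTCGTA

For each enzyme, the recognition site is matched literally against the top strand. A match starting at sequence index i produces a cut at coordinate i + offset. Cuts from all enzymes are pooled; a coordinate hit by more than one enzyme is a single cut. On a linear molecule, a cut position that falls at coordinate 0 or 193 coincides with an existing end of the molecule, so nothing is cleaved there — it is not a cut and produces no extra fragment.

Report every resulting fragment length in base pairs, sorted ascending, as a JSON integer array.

[1,3,4,7,9,9,9,9,10,11,12,13,14,15,16,17,17,17]

Per-enzyme occurrences:
  SqiVI (GCCGTAG, off=6): starts [17, 34, 48, 101, 117, 176] → cuts [23, 40, 54, 107, 123, 182]
  FykII (CGTAATT, off=5): starts [65, 74, 83, 93, 135, 165] → cuts [70, 79, 88, 98, 140, 170]
  IvoV (TAAC, off=0): starts [1, 8, 110, 144, 161] → cuts [1, 8, 110, 144, 161]

All cut coordinates (distinct, sorted): [1, 8, 23, 40, 54, 70, 79, 88, 98, 107, 110, 123, 140, 144, 161, 170, 182]

Fragment lengths:
  [0,1): 1 bp
  [1,8): 7 bp
  [8,23): 15 bp
  [23,40): 17 bp
  [40,54): 14 bp
  [54,70): 16 bp
  [70,79): 9 bp
  [79,88): 9 bp
  [88,98): 10 bp
  [98,107): 9 bp
  [107,110): 3 bp
  [110,123): 13 bp
  [123,140): 17 bp
  [140,144): 4 bp
  [144,161): 17 bp
  [161,170): 9 bp
  [170,182): 12 bp
  [182,193): 11 bp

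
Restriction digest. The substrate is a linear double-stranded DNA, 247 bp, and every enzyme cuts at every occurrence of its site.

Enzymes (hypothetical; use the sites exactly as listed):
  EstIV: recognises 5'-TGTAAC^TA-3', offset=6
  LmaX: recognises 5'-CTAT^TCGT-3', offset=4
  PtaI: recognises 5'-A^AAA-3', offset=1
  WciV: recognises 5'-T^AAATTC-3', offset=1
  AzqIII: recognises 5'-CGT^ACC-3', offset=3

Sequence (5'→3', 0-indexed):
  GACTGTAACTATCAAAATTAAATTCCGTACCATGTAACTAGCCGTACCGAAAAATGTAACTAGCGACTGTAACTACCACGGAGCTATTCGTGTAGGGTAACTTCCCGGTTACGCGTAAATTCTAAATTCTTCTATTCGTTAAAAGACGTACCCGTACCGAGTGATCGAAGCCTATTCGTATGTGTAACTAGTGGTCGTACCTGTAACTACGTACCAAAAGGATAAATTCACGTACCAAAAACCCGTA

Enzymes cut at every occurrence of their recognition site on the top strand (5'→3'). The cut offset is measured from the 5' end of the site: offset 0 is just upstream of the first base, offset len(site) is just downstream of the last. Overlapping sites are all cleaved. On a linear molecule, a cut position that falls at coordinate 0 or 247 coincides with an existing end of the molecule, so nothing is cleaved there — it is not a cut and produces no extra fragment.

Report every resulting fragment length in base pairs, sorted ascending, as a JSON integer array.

Scan for sites:
  EstIV TGTAACTA/6: at [3, 32, 54, 67, 182, 201] ⇒ [9, 38, 60, 73, 188, 207]
  LmaX CTATTCGT/4: at [83, 131, 171] ⇒ [87, 135, 175]
  PtaI AAAA/1: at [13, 49, 50, 140, 215, 236, 237] ⇒ [14, 50, 51, 141, 216, 237, 238]
  WciV TAAATTC/1: at [18, 115, 122, 222] ⇒ [19, 116, 123, 223]
  AzqIII CGTACC/3: at [25, 42, 146, 152, 195, 209, 230] ⇒ [28, 45, 149, 155, 198, 212, 233]

All cut coordinates (distinct, sorted): [9, 14, 19, 28, 38, 45, 50, 51, 60, 73, 87, 116, 123, 135, 141, 149, 155, 175, 188, 198, 207, 212, 216, 223, 233, 237, 238]

Fragment lengths:
  [0,9): 9 bp
  [9,14): 5 bp
  [14,19): 5 bp
  [19,28): 9 bp
  [28,38): 10 bp
  [38,45): 7 bp
  [45,50): 5 bp
  [50,51): 1 bp
  [51,60): 9 bp
  [60,73): 13 bp
  [73,87): 14 bp
  [87,116): 29 bp
  [116,123): 7 bp
  [123,135): 12 bp
  [135,141): 6 bp
  [141,149): 8 bp
  [149,155): 6 bp
  [155,175): 20 bp
  [175,188): 13 bp
  [188,198): 10 bp
  [198,207): 9 bp
  [207,212): 5 bp
  [212,216): 4 bp
  [216,223): 7 bp
  [223,233): 10 bp
  [233,237): 4 bp
  [237,238): 1 bp
  [238,247): 9 bp

[1,1,4,4,5,5,5,5,6,6,7,7,7,8,9,9,9,9,9,10,10,10,12,13,13,14,20,29]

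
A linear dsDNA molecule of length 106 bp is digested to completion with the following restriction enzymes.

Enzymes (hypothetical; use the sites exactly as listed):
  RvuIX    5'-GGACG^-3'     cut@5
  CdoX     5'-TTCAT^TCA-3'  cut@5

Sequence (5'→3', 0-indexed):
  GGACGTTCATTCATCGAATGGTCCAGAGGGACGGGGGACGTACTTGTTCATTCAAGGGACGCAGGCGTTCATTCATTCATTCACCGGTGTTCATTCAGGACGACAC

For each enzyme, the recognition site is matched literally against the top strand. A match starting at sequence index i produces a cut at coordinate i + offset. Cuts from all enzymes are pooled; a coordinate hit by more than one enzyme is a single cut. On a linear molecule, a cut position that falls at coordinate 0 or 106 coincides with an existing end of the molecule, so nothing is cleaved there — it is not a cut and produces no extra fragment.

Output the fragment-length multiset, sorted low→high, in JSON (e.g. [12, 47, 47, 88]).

[4,4,4,5,5,7,8,10,11,11,14,23]

Per-enzyme occurrences:
  RvuIX GGACG/5: at [0, 28, 35, 56, 97] ⇒ [5, 33, 40, 61, 102]
  CdoX TTCATTCA/5: at [5, 46, 67, 71, 75, 89] ⇒ [10, 51, 72, 76, 80, 94]

Pooled cuts: [5, 10, 33, 40, 51, 61, 72, 76, 80, 94, 102]

Fragments:
  [0,5): 5 bp
  [5,10): 5 bp
  [10,33): 23 bp
  [33,40): 7 bp
  [40,51): 11 bp
  [51,61): 10 bp
  [61,72): 11 bp
  [72,76): 4 bp
  [76,80): 4 bp
  [80,94): 14 bp
  [94,102): 8 bp
  [102,106): 4 bp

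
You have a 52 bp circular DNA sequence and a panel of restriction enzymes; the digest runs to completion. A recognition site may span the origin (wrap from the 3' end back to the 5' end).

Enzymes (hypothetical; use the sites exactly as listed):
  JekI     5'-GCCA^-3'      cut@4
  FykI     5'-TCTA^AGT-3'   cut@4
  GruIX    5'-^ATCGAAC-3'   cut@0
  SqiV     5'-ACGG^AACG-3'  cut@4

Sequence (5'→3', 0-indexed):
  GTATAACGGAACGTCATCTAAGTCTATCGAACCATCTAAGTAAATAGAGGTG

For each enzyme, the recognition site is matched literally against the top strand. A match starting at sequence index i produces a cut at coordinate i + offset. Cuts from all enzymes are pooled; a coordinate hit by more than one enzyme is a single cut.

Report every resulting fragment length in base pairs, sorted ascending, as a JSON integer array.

[5,11,13,23]

Scan for sites:
  JekI (GCCA, off=4): no sites
  FykI TCTAAGT/4: at [16, 34] ⇒ [20, 38]
  GruIX ATCGAAC/0: at [25] ⇒ [25]
  SqiV ACGGAACG/4: at [5] ⇒ [9]

All cut coordinates (distinct, sorted): [9, 20, 25, 38]

Fragments:
  9→20: 11 bp
  20→25: 5 bp
  25→38: 13 bp
  38→9 (wrap): 52-38+9 = 23 bp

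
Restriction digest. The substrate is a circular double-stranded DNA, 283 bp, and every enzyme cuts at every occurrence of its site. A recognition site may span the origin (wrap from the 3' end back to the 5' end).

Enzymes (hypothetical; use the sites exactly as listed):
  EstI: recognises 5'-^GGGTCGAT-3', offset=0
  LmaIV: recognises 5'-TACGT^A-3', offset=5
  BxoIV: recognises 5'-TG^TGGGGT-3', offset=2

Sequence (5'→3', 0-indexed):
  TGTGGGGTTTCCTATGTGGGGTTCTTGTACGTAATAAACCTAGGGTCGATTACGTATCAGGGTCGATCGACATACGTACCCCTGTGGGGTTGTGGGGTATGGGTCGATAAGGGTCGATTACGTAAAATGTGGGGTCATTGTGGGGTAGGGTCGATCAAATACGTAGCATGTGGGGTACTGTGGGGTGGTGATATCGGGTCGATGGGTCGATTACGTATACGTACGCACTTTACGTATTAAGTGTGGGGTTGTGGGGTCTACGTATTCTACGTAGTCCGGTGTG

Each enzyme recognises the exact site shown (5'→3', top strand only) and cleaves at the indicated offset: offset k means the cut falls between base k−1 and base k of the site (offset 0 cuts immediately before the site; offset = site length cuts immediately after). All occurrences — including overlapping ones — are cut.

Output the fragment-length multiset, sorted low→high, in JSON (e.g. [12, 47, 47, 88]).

[4,6,6,6,7,7,8,8,8,8,8,9,10,10,10,11,12,13,13,13,13,13,14,15,16,17,18]

Scan for sites:
  EstI (GGGTCGAT, off=0): starts [42, 59, 100, 110, 147, 195, 203] → cuts [42, 59, 100, 110, 147, 195, 203]
  LmaIV (TACGTA, off=5): starts [27, 50, 72, 118, 159, 211, 217, 230, 258, 267] → cuts [32, 55, 77, 123, 164, 216, 222, 235, 263, 272]
  BxoIV (TGTGGGGT, off=2): starts [0, 14, 82, 90, 127, 138, 168, 178, 241, 249] → cuts [2, 16, 84, 92, 129, 140, 170, 180, 243, 251]

All cut coordinates (distinct, sorted): [2, 16, 32, 42, 55, 59, 77, 84, 92, 100, 110, 123, 129, 140, 147, 164, 170, 180, 195, 203, 216, 222, 235, 243, 251, 263, 272]

Fragments:
  2→16: 14 bp
  16→32: 16 bp
  32→42: 10 bp
  42→55: 13 bp
  55→59: 4 bp
  59→77: 18 bp
  77→84: 7 bp
  84→92: 8 bp
  92→100: 8 bp
  100→110: 10 bp
  110→123: 13 bp
  123→129: 6 bp
  129→140: 11 bp
  140→147: 7 bp
  147→164: 17 bp
  164→170: 6 bp
  170→180: 10 bp
  180→195: 15 bp
  195→203: 8 bp
  203→216: 13 bp
  216→222: 6 bp
  222→235: 13 bp
  235→243: 8 bp
  243→251: 8 bp
  251→263: 12 bp
  263→272: 9 bp
  272→2 (wrap): 283-272+2 = 13 bp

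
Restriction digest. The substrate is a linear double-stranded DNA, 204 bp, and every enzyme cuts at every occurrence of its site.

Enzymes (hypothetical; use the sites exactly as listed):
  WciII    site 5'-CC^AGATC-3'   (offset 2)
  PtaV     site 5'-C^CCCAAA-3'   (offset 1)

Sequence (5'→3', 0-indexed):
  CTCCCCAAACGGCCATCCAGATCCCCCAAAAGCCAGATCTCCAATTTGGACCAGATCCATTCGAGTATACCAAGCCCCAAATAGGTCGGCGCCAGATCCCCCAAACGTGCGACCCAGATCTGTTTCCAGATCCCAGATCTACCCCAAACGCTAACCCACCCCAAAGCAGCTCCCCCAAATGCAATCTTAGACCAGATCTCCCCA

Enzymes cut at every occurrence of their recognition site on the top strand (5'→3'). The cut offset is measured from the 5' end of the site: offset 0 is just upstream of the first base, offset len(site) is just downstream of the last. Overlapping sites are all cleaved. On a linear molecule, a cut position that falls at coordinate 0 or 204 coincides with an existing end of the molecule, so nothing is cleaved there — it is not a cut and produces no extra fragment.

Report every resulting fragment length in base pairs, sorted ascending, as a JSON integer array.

Site scan:
  WciII CCAGATC/2: at [16, 32, 50, 91, 113, 125, 132, 191] ⇒ [18, 34, 52, 93, 115, 127, 134, 193]
  PtaV CCCCAAA/1: at [2, 23, 74, 98, 141, 158, 172] ⇒ [3, 24, 75, 99, 142, 159, 173]

Pooled cuts: [3, 18, 24, 34, 52, 75, 93, 99, 115, 127, 134, 142, 159, 173, 193]

Fragment lengths:
  [0,3): 3 bp
  [3,18): 15 bp
  [18,24): 6 bp
  [24,34): 10 bp
  [34,52): 18 bp
  [52,75): 23 bp
  [75,93): 18 bp
  [93,99): 6 bp
  [99,115): 16 bp
  [115,127): 12 bp
  [127,134): 7 bp
  [134,142): 8 bp
  [142,159): 17 bp
  [159,173): 14 bp
  [173,193): 20 bp
  [193,204): 11 bp

[3,6,6,7,8,10,11,12,14,15,16,17,18,18,20,23]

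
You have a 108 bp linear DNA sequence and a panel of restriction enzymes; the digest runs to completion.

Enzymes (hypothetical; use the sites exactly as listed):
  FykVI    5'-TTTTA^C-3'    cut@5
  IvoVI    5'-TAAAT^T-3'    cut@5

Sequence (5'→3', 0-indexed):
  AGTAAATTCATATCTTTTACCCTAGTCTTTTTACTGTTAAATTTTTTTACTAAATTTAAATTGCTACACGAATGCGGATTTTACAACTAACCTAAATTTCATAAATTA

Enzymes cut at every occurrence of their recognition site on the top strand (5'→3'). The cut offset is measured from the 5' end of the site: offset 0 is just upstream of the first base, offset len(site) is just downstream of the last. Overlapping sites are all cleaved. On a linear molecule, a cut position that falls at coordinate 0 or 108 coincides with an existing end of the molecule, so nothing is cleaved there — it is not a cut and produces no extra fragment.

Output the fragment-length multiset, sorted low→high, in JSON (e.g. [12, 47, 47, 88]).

[2,6,6,7,7,9,9,12,14,14,22]

Site scan:
  FykVI (TTTTAC, off=5): starts [14, 28, 44, 78] → cuts [19, 33, 49, 83]
  IvoVI (TAAATT, off=5): starts [2, 37, 50, 56, 92, 101] → cuts [7, 42, 55, 61, 97, 106]

All cut coordinates (distinct, sorted): [7, 19, 33, 42, 49, 55, 61, 83, 97, 106]

Fragments:
  [0,7): 7 bp
  [7,19): 12 bp
  [19,33): 14 bp
  [33,42): 9 bp
  [42,49): 7 bp
  [49,55): 6 bp
  [55,61): 6 bp
  [61,83): 22 bp
  [83,97): 14 bp
  [97,106): 9 bp
  [106,108): 2 bp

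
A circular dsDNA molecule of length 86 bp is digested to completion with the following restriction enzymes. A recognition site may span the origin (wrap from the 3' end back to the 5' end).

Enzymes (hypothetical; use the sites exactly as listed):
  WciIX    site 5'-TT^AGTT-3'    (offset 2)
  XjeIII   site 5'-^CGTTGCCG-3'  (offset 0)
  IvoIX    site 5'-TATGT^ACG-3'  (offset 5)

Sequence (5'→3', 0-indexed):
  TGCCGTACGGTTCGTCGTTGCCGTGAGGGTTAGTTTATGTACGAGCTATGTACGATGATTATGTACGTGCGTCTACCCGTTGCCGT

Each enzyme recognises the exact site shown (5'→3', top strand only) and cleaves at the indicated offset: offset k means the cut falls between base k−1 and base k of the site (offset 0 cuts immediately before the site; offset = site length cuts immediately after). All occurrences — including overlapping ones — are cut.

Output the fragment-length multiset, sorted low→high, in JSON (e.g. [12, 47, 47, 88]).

Per-enzyme occurrences:
  WciIX TTAGTT/2: at [29] ⇒ [31]
  XjeIII CGTTGCCG/0: at [15, 77, 83] ⇒ [15, 77, 83]
  IvoIX TATGTACG/5: at [35, 46, 59] ⇒ [40, 51, 64]

All cut coordinates (distinct, sorted): [15, 31, 40, 51, 64, 77, 83]

Fragment lengths:
  15→31: 16 bp
  31→40: 9 bp
  40→51: 11 bp
  51→64: 13 bp
  64→77: 13 bp
  77→83: 6 bp
  83→15 (wrap): 86-83+15 = 18 bp

[6,9,11,13,13,16,18]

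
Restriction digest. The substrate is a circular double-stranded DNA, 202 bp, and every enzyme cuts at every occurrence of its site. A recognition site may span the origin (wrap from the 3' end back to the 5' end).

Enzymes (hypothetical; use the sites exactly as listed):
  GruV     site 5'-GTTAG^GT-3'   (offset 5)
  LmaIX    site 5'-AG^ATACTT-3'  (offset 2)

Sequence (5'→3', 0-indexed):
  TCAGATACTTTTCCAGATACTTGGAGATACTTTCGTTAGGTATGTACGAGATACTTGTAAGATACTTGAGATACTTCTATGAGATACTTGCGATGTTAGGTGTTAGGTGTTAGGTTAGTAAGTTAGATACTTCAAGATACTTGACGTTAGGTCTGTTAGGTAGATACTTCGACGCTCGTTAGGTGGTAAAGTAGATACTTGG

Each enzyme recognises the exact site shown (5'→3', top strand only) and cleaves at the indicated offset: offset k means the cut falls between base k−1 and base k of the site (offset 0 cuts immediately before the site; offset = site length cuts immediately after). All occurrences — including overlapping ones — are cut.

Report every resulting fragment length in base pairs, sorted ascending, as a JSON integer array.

[4,7,7,9,9,10,10,11,11,12,12,12,13,13,13,14,16,19]

Scan for sites:
  GruV GTTAGGT/5: at [34, 94, 101, 108, 145, 154, 177] ⇒ [39, 99, 106, 113, 150, 159, 182]
  LmaIX AGATACTT/2: at [2, 14, 24, 48, 59, 68, 81, 124, 134, 161, 192] ⇒ [4, 16, 26, 50, 61, 70, 83, 126, 136, 163, 194]

All cut coordinates (distinct, sorted): [4, 16, 26, 39, 50, 61, 70, 83, 99, 106, 113, 126, 136, 150, 159, 163, 182, 194]

Fragments:
  4→16: 12 bp
  16→26: 10 bp
  26→39: 13 bp
  39→50: 11 bp
  50→61: 11 bp
  61→70: 9 bp
  70→83: 13 bp
  83→99: 16 bp
  99→106: 7 bp
  106→113: 7 bp
  113→126: 13 bp
  126→136: 10 bp
  136→150: 14 bp
  150→159: 9 bp
  159→163: 4 bp
  163→182: 19 bp
  182→194: 12 bp
  194→4 (wrap): 202-194+4 = 12 bp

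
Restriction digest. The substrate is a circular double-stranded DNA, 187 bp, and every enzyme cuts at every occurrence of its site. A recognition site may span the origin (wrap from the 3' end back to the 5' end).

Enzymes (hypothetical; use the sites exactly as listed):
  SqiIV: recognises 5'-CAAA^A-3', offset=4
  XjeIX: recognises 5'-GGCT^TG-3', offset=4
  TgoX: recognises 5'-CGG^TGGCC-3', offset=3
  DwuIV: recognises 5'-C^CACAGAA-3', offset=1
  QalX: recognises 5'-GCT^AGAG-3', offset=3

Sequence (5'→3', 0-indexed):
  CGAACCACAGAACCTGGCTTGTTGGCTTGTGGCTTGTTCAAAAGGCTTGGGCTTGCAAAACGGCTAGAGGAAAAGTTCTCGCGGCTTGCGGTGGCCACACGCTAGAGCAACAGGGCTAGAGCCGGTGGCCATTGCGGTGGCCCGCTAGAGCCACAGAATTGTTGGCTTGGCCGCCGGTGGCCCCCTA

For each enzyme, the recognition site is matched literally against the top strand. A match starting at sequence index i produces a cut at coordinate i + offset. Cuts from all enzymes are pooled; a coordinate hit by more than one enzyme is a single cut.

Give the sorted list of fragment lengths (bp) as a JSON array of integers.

[5,5,5,6,6,6,7,8,8,8,9,10,12,12,14,14,15,16,21]

Site scan:
  SqiIV CAAAA/4: at [38, 55] ⇒ [42, 59]
  XjeIX GGCTTG/4: at [15, 23, 30, 43, 49, 82, 163] ⇒ [19, 27, 34, 47, 53, 86, 167]
  TgoX CGGTGGCC/3: at [88, 122, 134, 174] ⇒ [91, 125, 137, 177]
  DwuIV CCACAGAA/1: at [4, 150] ⇒ [5, 151]
  QalX GCTAGAG/3: at [62, 100, 114, 143] ⇒ [65, 103, 117, 146]

Pooled cuts: [5, 19, 27, 34, 42, 47, 53, 59, 65, 86, 91, 103, 117, 125, 137, 146, 151, 167, 177]

Fragment lengths:
  5→19: 14 bp
  19→27: 8 bp
  27→34: 7 bp
  34→42: 8 bp
  42→47: 5 bp
  47→53: 6 bp
  53→59: 6 bp
  59→65: 6 bp
  65→86: 21 bp
  86→91: 5 bp
  91→103: 12 bp
  103→117: 14 bp
  117→125: 8 bp
  125→137: 12 bp
  137→146: 9 bp
  146→151: 5 bp
  151→167: 16 bp
  167→177: 10 bp
  177→5 (wrap): 187-177+5 = 15 bp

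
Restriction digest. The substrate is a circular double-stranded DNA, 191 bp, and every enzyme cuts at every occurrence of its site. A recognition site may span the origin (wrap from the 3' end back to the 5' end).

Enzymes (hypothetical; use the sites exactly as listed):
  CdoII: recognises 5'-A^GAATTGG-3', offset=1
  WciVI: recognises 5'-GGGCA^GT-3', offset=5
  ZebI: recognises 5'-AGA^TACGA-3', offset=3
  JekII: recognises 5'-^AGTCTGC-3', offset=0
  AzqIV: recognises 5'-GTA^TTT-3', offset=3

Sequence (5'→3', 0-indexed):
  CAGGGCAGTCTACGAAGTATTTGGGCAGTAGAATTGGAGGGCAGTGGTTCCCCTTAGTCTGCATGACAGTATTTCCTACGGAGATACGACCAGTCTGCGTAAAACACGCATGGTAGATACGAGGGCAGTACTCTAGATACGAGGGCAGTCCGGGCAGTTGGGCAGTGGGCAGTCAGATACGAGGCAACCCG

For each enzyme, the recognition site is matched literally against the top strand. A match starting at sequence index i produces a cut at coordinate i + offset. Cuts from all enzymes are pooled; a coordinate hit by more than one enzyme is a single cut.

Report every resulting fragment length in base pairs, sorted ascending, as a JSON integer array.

Site scan:
  CdoII (AGAATTGG, off=1): starts [29] → cuts [30]
  WciVI (GGGCAGT, off=5): starts [2, 22, 38, 122, 142, 151, 159, 166] → cuts [7, 27, 43, 127, 147, 156, 164, 171]
  ZebI (AGATACGA, off=3): starts [81, 114, 134, 174] → cuts [84, 117, 137, 177]
  JekII (AGTCTGC, off=0): starts [55, 91] → cuts [55, 91]
  AzqIV (GTATTT, off=3): starts [16, 68] → cuts [19, 71]

All cut coordinates (distinct, sorted): [7, 19, 27, 30, 43, 55, 71, 84, 91, 117, 127, 137, 147, 156, 164, 171, 177]

Fragments:
  7→19: 12 bp
  19→27: 8 bp
  27→30: 3 bp
  30→43: 13 bp
  43→55: 12 bp
  55→71: 16 bp
  71→84: 13 bp
  84→91: 7 bp
  91→117: 26 bp
  117→127: 10 bp
  127→137: 10 bp
  137→147: 10 bp
  147→156: 9 bp
  156→164: 8 bp
  164→171: 7 bp
  171→177: 6 bp
  177→7 (wrap): 191-177+7 = 21 bp

[3,6,7,7,8,8,9,10,10,10,12,12,13,13,16,21,26]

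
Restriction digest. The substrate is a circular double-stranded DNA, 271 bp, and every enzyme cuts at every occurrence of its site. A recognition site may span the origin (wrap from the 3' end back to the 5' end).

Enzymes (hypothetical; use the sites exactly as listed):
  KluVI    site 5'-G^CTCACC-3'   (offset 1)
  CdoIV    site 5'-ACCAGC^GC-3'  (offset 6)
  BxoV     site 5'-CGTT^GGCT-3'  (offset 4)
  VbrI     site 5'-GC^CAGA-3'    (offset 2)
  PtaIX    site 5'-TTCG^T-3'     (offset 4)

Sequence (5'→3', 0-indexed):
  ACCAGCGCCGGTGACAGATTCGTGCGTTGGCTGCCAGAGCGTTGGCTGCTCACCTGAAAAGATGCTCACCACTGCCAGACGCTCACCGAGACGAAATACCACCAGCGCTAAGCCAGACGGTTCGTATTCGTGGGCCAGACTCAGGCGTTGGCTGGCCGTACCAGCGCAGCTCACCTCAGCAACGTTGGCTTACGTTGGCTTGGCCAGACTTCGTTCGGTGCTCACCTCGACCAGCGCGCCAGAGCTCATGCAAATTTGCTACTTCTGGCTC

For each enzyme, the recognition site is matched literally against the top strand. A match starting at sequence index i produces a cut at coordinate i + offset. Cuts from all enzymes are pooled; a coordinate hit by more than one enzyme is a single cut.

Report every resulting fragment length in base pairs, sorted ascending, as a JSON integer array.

[4,4,5,5,6,6,6,6,7,7,8,9,9,9,10,11,11,14,15,16,16,16,17,25,29]

Per-enzyme occurrences:
  KluVI GCTCACC/1: at [47, 63, 80, 168, 219, 267] ⇒ [48, 64, 81, 169, 220, 268]
  CdoIV ACCAGCGC/6: at [0, 100, 159, 229] ⇒ [6, 106, 165, 235]
  BxoV CGTTGGCT/4: at [24, 39, 145, 182, 192] ⇒ [28, 43, 149, 186, 196]
  VbrI GCCAGA/2: at [32, 73, 111, 133, 202, 237] ⇒ [34, 75, 113, 135, 204, 239]
  PtaIX TTCGT/4: at [18, 120, 126, 209] ⇒ [22, 124, 130, 213]

All cut coordinates (distinct, sorted): [6, 22, 28, 34, 43, 48, 64, 75, 81, 106, 113, 124, 130, 135, 149, 165, 169, 186, 196, 204, 213, 220, 235, 239, 268]

Fragment lengths:
  6→22: 16 bp
  22→28: 6 bp
  28→34: 6 bp
  34→43: 9 bp
  43→48: 5 bp
  48→64: 16 bp
  64→75: 11 bp
  75→81: 6 bp
  81→106: 25 bp
  106→113: 7 bp
  113→124: 11 bp
  124→130: 6 bp
  130→135: 5 bp
  135→149: 14 bp
  149→165: 16 bp
  165→169: 4 bp
  169→186: 17 bp
  186→196: 10 bp
  196→204: 8 bp
  204→213: 9 bp
  213→220: 7 bp
  220→235: 15 bp
  235→239: 4 bp
  239→268: 29 bp
  268→6 (wrap): 271-268+6 = 9 bp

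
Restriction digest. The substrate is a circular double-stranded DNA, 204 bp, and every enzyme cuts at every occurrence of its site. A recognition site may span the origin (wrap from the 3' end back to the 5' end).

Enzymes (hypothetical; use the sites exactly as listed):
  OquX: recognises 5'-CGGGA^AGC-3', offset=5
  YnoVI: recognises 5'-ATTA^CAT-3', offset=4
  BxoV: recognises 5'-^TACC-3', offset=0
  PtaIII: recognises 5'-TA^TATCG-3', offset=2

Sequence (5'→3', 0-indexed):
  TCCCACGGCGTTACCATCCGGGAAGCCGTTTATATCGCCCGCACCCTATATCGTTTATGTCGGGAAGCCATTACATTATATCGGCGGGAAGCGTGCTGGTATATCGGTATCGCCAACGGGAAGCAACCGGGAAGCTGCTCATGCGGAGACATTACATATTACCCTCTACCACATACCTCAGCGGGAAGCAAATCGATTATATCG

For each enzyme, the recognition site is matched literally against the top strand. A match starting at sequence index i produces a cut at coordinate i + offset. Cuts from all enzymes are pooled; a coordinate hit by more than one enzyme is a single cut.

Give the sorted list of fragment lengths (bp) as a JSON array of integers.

Site scan:
  OquX (CGGGAAGC, off=5): starts [18, 60, 84, 116, 127, 181] → cuts [23, 65, 89, 121, 132, 186]
  YnoVI (ATTACAT, off=4): starts [69, 150] → cuts [73, 154]
  BxoV (TACC, off=0): starts [11, 159, 166, 173] → cuts [11, 159, 166, 173]
  PtaIII (TATATCG, off=2): starts [30, 46, 76, 99, 197] → cuts [32, 48, 78, 101, 199]

All cut coordinates (distinct, sorted): [11, 23, 32, 48, 65, 73, 78, 89, 101, 121, 132, 154, 159, 166, 173, 186, 199]

Fragments:
  11→23: 12 bp
  23→32: 9 bp
  32→48: 16 bp
  48→65: 17 bp
  65→73: 8 bp
  73→78: 5 bp
  78→89: 11 bp
  89→101: 12 bp
  101→121: 20 bp
  121→132: 11 bp
  132→154: 22 bp
  154→159: 5 bp
  159→166: 7 bp
  166→173: 7 bp
  173→186: 13 bp
  186→199: 13 bp
  199→11 (wrap): 204-199+11 = 16 bp

[5,5,7,7,8,9,11,11,12,12,13,13,16,16,17,20,22]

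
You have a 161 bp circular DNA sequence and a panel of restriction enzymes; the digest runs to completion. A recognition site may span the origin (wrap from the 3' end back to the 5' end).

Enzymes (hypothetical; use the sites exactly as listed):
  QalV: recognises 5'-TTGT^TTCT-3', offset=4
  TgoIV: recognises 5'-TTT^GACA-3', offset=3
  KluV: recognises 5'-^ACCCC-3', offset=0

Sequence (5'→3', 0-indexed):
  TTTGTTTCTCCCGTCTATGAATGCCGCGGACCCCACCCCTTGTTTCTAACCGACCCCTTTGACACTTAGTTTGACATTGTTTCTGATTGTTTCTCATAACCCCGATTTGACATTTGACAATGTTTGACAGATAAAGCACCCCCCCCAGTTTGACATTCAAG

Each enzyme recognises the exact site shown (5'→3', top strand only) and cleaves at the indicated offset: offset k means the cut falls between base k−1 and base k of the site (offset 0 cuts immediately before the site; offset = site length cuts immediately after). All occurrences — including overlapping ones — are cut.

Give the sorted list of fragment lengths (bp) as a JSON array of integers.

[5,7,8,8,8,9,9,10,10,10,12,12,14,15,24]

Per-enzyme occurrences:
  QalV (TTGTTTCT, off=4): starts [1, 39, 76, 86] → cuts [5, 43, 80, 90]
  TgoIV (TTTGACA, off=3): starts [57, 69, 105, 112, 122, 148] → cuts [60, 72, 108, 115, 125, 151]
  KluV (ACCCC, off=0): starts [29, 34, 52, 98, 137] → cuts [29, 34, 52, 98, 137]

All cut coordinates (distinct, sorted): [5, 29, 34, 43, 52, 60, 72, 80, 90, 98, 108, 115, 125, 137, 151]

Fragment lengths:
  5→29: 24 bp
  29→34: 5 bp
  34→43: 9 bp
  43→52: 9 bp
  52→60: 8 bp
  60→72: 12 bp
  72→80: 8 bp
  80→90: 10 bp
  90→98: 8 bp
  98→108: 10 bp
  108→115: 7 bp
  115→125: 10 bp
  125→137: 12 bp
  137→151: 14 bp
  151→5 (wrap): 161-151+5 = 15 bp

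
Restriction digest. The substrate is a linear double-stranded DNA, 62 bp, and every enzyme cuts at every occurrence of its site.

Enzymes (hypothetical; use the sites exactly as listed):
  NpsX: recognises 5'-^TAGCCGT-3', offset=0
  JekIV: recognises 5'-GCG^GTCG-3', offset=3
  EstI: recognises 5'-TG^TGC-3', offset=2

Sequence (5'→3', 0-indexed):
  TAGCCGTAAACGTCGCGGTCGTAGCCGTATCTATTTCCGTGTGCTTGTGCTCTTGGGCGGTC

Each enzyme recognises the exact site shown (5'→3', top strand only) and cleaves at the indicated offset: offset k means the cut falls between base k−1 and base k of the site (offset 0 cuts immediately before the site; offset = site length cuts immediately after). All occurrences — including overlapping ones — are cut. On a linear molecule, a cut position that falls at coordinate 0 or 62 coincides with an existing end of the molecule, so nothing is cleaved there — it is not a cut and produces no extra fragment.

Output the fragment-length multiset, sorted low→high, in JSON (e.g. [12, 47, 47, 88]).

Site scan:
  NpsX TAGCCGT/0: at [0, 21] ⇒ [21] (position 0 is a terminus of the linear molecule — no cut)
  JekIV GCGGTCG/3: at [14] ⇒ [17]
  EstI TGTGC/2: at [39, 45] ⇒ [41, 47]

All cut coordinates (distinct, sorted): [17, 21, 41, 47]

Fragments:
  [0,17): 17 bp
  [17,21): 4 bp
  [21,41): 20 bp
  [41,47): 6 bp
  [47,62): 15 bp

[4,6,15,17,20]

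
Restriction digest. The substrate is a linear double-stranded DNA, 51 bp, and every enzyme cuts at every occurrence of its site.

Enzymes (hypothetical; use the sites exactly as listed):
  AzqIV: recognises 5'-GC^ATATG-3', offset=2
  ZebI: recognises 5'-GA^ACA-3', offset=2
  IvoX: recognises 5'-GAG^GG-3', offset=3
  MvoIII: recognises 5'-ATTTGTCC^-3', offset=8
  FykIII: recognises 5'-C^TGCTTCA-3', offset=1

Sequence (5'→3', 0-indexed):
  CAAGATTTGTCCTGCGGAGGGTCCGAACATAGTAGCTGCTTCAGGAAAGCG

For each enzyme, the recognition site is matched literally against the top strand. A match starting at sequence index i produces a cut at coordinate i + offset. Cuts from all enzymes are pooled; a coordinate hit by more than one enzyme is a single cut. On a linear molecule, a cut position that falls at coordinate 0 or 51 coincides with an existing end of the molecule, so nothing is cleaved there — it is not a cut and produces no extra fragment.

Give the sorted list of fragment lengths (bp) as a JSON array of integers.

[7,7,10,12,15]

Scan for sites:
  AzqIV (GCATATG, off=2): no sites
  ZebI GAACA/2: at [24] ⇒ [26]
  IvoX GAGGG/3: at [16] ⇒ [19]
  MvoIII ATTTGTCC/8: at [4] ⇒ [12]
  FykIII CTGCTTCA/1: at [35] ⇒ [36]

Pooled cuts: [12, 19, 26, 36]

Fragments:
  [0,12): 12 bp
  [12,19): 7 bp
  [19,26): 7 bp
  [26,36): 10 bp
  [36,51): 15 bp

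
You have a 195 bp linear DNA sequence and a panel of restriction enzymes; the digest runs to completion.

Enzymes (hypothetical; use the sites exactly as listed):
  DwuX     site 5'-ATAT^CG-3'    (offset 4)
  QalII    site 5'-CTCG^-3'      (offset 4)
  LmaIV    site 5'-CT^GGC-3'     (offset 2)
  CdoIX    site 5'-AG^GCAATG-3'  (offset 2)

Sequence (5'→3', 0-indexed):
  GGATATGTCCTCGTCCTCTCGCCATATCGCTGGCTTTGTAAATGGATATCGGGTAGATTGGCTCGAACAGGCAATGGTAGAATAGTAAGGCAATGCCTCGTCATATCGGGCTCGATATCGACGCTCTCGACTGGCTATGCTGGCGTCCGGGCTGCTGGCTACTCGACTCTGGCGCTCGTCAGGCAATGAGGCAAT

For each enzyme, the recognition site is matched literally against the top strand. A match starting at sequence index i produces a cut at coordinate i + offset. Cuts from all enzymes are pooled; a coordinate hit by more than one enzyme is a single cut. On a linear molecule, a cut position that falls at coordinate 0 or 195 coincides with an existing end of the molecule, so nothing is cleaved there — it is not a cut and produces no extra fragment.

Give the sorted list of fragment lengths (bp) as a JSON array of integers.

Site scan:
  DwuX ATATCG/4: at [23, 45, 102, 114] ⇒ [27, 49, 106, 118]
  QalII CTCG/4: at [9, 17, 61, 96, 110, 125, 161, 174] ⇒ [13, 21, 65, 100, 114, 129, 165, 178]
  LmaIV CTGGC/2: at [29, 130, 139, 154, 168] ⇒ [31, 132, 141, 156, 170]
  CdoIX AGGCAATG/2: at [68, 87, 180] ⇒ [70, 89, 182]

All cut coordinates (distinct, sorted): [13, 21, 27, 31, 49, 65, 70, 89, 100, 106, 114, 118, 129, 132, 141, 156, 165, 170, 178, 182]

Fragment lengths:
  [0,13): 13 bp
  [13,21): 8 bp
  [21,27): 6 bp
  [27,31): 4 bp
  [31,49): 18 bp
  [49,65): 16 bp
  [65,70): 5 bp
  [70,89): 19 bp
  [89,100): 11 bp
  [100,106): 6 bp
  [106,114): 8 bp
  [114,118): 4 bp
  [118,129): 11 bp
  [129,132): 3 bp
  [132,141): 9 bp
  [141,156): 15 bp
  [156,165): 9 bp
  [165,170): 5 bp
  [170,178): 8 bp
  [178,182): 4 bp
  [182,195): 13 bp

[3,4,4,4,5,5,6,6,8,8,8,9,9,11,11,13,13,15,16,18,19]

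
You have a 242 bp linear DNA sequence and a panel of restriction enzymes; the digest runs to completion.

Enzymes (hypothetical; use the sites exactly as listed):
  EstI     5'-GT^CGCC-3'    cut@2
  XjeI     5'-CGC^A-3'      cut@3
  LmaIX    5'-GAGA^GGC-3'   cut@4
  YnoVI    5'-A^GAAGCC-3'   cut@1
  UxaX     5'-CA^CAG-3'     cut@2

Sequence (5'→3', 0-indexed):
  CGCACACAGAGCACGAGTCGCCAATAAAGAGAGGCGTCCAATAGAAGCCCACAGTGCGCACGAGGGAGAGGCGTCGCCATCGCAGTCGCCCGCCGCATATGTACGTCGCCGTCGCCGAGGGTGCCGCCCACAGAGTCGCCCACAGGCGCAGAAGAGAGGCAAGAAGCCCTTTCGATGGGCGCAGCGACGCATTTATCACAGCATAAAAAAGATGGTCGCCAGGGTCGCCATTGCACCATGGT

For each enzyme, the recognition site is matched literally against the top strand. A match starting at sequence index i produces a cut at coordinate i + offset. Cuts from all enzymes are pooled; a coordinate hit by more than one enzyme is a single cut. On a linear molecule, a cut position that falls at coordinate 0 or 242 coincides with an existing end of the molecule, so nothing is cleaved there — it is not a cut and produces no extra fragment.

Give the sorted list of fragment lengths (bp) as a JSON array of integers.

Scan for sites:
  EstI GTCGCC/2: at [16, 72, 84, 104, 110, 134, 214, 223] ⇒ [18, 74, 86, 106, 112, 136, 216, 225]
  XjeI CGCA/3: at [0, 56, 80, 93, 146, 179, 187] ⇒ [3, 59, 83, 96, 149, 182, 190]
  LmaIX GAGAGGC/4: at [28, 65, 153] ⇒ [32, 69, 157]
  YnoVI AGAAGCC/1: at [42, 161] ⇒ [43, 162]
  UxaX CACAG/2: at [4, 49, 128, 140, 196] ⇒ [6, 51, 130, 142, 198]

All cut coordinates (distinct, sorted): [3, 6, 18, 32, 43, 51, 59, 69, 74, 83, 86, 96, 106, 112, 130, 136, 142, 149, 157, 162, 182, 190, 198, 216, 225]

Fragments:
  [0,3): 3 bp
  [3,6): 3 bp
  [6,18): 12 bp
  [18,32): 14 bp
  [32,43): 11 bp
  [43,51): 8 bp
  [51,59): 8 bp
  [59,69): 10 bp
  [69,74): 5 bp
  [74,83): 9 bp
  [83,86): 3 bp
  [86,96): 10 bp
  [96,106): 10 bp
  [106,112): 6 bp
  [112,130): 18 bp
  [130,136): 6 bp
  [136,142): 6 bp
  [142,149): 7 bp
  [149,157): 8 bp
  [157,162): 5 bp
  [162,182): 20 bp
  [182,190): 8 bp
  [190,198): 8 bp
  [198,216): 18 bp
  [216,225): 9 bp
  [225,242): 17 bp

[3,3,3,5,5,6,6,6,7,8,8,8,8,8,9,9,10,10,10,11,12,14,17,18,18,20]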